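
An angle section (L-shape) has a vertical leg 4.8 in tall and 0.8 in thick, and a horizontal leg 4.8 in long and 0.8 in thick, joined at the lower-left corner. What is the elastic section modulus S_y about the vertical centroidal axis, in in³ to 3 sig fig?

Decompose the section into non-overlapping parts with the origin at the bottom-left of its bounding rectangle.
Vertical leg: 0.8 × 4.8, A = 3.84 in², x = 0.4 in, Ī = 0.2048 in⁴.
Horizontal leg (remainder): 4 × 0.8, A = 3.2 in², x = 2.8 in, Ī = 4.2667 in⁴.
Centroid: x̄ = ΣA·x / ΣA = 1.4909 in.
Transfer each piece to the vertical centroidal axis using Ī + A·d² with d = x − 1.4909:
  vertical leg: d = -1.0909 in → contributes +4.7747 in⁴
  horizontal leg (remainder): d = 1.3091 in → contributes +9.7506 in⁴
Total I = 14.525 in⁴.
Extreme fibre distance c = 3.3091 in; S = I/c = 4.3895 in³.

S_y ≈ 4.39 in³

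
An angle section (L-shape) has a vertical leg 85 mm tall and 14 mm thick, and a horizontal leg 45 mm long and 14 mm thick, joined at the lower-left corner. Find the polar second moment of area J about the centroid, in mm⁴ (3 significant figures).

J ≈ 1.34 × 10⁶ mm⁴

Split into non-overlapping primitives; take the origin at the lower-left of the bounding box.
Vertical leg: 14 × 85, A = 1 190 mm², y = 42.5 mm, Ī = 716 479 mm⁴.
Horizontal leg (remainder): 31 × 14, A = 434 mm², y = 7 mm, Ī = 7088.7 mm⁴.
Centroid: ȳ = ΣA·y / ΣA = 33.013 mm.
Transfer each piece to the centroidal x-axis using Ī + A·d² with d = y − 33.013:
  vertical leg: d = 9.4871 mm → contributes +823 584 mm⁴
  horizontal leg (remainder): d = -26.013 mm → contributes +300 765 mm⁴
Total I = 1 124 349 mm⁴.
For the y-axis: x̄ = 13.013 mm.
Repeating about the centroidal y-axis gives I_y = 215 189 mm⁴.
Polar second moment: J = I_x + I_y = 1 339 538 mm⁴.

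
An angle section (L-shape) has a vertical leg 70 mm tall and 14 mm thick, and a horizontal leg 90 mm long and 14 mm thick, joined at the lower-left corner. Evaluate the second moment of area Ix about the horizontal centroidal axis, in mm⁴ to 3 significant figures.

Ix ≈ 8.17 × 10⁵ mm⁴

Split into non-overlapping primitives; take the origin at the lower-left of the bounding box.
Vertical leg: 14 × 70, A = 980 mm², y = 35 mm, Ī = 400 167 mm⁴.
Horizontal leg (remainder): 76 × 14, A = 1 064 mm², y = 7 mm, Ī = 17 379 mm⁴.
Centroid: ȳ = ΣA·y / ΣA = 20.425 mm.
Transfer each piece to the horizontal centroidal axis using Ī + A·d² with d = y − 20.425:
  vertical leg: d = 14.575 mm → contributes +608 358 mm⁴
  horizontal leg (remainder): d = -13.425 mm → contributes +209 134 mm⁴
Total I = 817 493 mm⁴.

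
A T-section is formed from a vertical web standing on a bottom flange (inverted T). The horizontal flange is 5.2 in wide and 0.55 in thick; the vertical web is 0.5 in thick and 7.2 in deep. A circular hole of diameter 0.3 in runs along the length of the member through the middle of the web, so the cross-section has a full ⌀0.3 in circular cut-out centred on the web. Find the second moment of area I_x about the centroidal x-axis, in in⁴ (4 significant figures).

Treat the section as a set of non-overlapping primitives; coordinates are from the bounding-box lower-left.
Flange: 5.2 × 0.55, A = 2.86 in², y = 0.275 in, Ī = 0.0720958 in⁴.
Web: 0.5 × 7.2, A = 3.6 in², y = 4.15 in, Ī = 15.552 in⁴.
Hole (subtracted): ⌀0.3, A = 0.0706858 in², y = 4.15 in, Ī = 0.000397608 in⁴.
Centroid: ȳ = ΣA·y / ΣA = 2.41546 in.
Transfer each piece to the centroidal x-axis using Ī + A·d² with d = y − 2.41546:
  flange: d = -2.14046 in → contributes +13.1754 in⁴
  web: d = 1.73454 in → contributes +26.383 in⁴
  hole: d = 1.73454 in → contributes −0.213064 in⁴
Total I = 39.3454 in⁴.

I_x ≈ 39.35 in⁴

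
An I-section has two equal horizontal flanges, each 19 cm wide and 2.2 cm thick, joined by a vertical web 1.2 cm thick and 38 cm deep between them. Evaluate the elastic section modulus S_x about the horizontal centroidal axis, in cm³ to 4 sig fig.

S_x ≈ 1854 cm³

Split into non-overlapping primitives; take the origin at the lower-left of the bounding box.
Bottom flange: 19 × 2.2, A = 41.8 cm², y = 1.1 cm, Ī = 16.8593 cm⁴.
Web: 1.2 × 38, A = 45.6 cm², y = 21.2 cm, Ī = 5487.2 cm⁴.
Top flange: 19 × 2.2, A = 41.8 cm², y = 41.3 cm, Ī = 16.8593 cm⁴.
By symmetry the centroid is at mid-height, ȳ = 21.2 cm.
Transfer each piece to the horizontal centroidal axis using Ī + A·d² with d = y − 21.2:
  bottom flange: d = -20.1 cm → contributes +16904.5 cm⁴
  web: d = 0 cm → contributes +5487.2 cm⁴
  top flange: d = 20.1 cm → contributes +16904.5 cm⁴
Total I = 39296.2 cm⁴.
Extreme fibre distance c = 21.2 cm; S = I/c = 1853.59 cm³.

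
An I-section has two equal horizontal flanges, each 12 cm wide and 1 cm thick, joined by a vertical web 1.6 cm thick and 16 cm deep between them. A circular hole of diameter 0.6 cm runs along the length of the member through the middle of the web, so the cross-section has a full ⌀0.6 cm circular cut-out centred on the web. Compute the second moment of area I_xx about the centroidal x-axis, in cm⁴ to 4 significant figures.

I_xx ≈ 2282 cm⁴

Split into non-overlapping primitives; take the origin at the lower-left of the bounding box.
Bottom flange: 12 × 1, A = 12 cm², y = 0.5 cm, Ī = 1 cm⁴.
Web: 1.6 × 16, A = 25.6 cm², y = 9 cm, Ī = 546.133 cm⁴.
Top flange: 12 × 1, A = 12 cm², y = 17.5 cm, Ī = 1 cm⁴.
Hole (subtracted): ⌀0.6, A = 0.282743 cm², y = 9 cm, Ī = 0.00636173 cm⁴.
By symmetry the centroid is at mid-height, ȳ = 9 cm.
Transfer each piece to the centroidal x-axis using Ī + A·d² with d = y − 9:
  bottom flange: d = -8.5 cm → contributes +868 cm⁴
  web: d = 0 cm → contributes +546.133 cm⁴
  top flange: d = 8.5 cm → contributes +868 cm⁴
  hole: d = 0 cm → contributes −0.00636173 cm⁴
Total I = 2282.13 cm⁴.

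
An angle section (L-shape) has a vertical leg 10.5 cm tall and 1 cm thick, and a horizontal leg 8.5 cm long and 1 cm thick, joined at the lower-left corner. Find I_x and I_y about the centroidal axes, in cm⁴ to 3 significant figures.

Decompose the section into non-overlapping parts with the origin at the bottom-left of its bounding rectangle.
Vertical leg: 1 × 10.5, A = 10.5 cm², y = 5.25 cm, Ī = 96.469 cm⁴.
Horizontal leg (remainder): 7.5 × 1, A = 7.5 cm², y = 0.5 cm, Ī = 0.625 cm⁴.
Centroid: ȳ = ΣA·y / ΣA = 3.2708 cm.
Transfer each piece to the centroidal x-axis using Ī + A·d² with d = y − 3.2708:
  vertical leg: d = 1.9792 cm → contributes +137.6 cm⁴
  horizontal leg (remainder): d = -2.7708 cm → contributes +58.206 cm⁴
Total I = 195.8 cm⁴.
For the y-axis: x̄ = 2.2708 cm.
Repeating about the centroidal y-axis gives I_y = 115.05 cm⁴.

I_x ≈ 196 cm⁴, I_y ≈ 115 cm⁴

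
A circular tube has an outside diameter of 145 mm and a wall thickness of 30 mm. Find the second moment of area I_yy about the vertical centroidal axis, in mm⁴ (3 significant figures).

I_yy ≈ 1.91 × 10⁷ mm⁴

Break the section into simple shapes (no overlaps), measuring from the bottom-left corner of the bounding box.
Outer circle: ⌀145, A = 16 513 mm², x = 72.5 mm, Ī = 21 699 109 mm⁴.
Bore (subtracted): ⌀85, A = 5674.5 mm², x = 72.5 mm, Ī = 2 562 392 mm⁴.
By symmetry the centroid is at mid-width, x̄ = 72.5 mm.
All pieces are centred on the vertical centroidal axis, so I = ΣĪ (holes subtracted) = 19 136 717 mm⁴.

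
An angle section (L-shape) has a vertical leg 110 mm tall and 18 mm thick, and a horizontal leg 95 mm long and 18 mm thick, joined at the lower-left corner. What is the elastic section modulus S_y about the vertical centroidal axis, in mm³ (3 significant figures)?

Treat the section as a set of non-overlapping primitives; coordinates are from the bounding-box lower-left.
Vertical leg: 18 × 110, A = 1 980 mm², x = 9 mm, Ī = 53 460 mm⁴.
Horizontal leg (remainder): 77 × 18, A = 1 386 mm², x = 56.5 mm, Ī = 684 800 mm⁴.
Centroid: x̄ = ΣA·x / ΣA = 28.559 mm.
Transfer each piece to the vertical centroidal axis using Ī + A·d² with d = x − 28.559:
  vertical leg: d = -19.559 mm → contributes +810 904 mm⁴
  horizontal leg (remainder): d = 27.941 mm → contributes +1 766 863 mm⁴
Total I = 2 577 767 mm⁴.
Extreme fibre distance c = 66.441 mm; S = I/c = 38 798 mm³.

S_y ≈ 3.88 × 10⁴ mm³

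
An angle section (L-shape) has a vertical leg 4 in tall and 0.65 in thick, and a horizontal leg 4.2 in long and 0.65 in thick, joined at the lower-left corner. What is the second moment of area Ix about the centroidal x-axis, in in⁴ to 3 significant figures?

Ix ≈ 6.98 in⁴

Treat the section as a set of non-overlapping primitives; coordinates are from the bounding-box lower-left.
Vertical leg: 0.65 × 4, A = 2.6 in², y = 2 in, Ī = 3.4667 in⁴.
Horizontal leg (remainder): 3.55 × 0.65, A = 2.3075 in², y = 0.325 in, Ī = 0.081243 in⁴.
Centroid: ȳ = ΣA·y / ΣA = 1.2124 in.
Transfer each piece to the centroidal x-axis using Ī + A·d² with d = y − 1.2124:
  vertical leg: d = 0.78758 in → contributes +5.0794 in⁴
  horizontal leg (remainder): d = -0.88742 in → contributes +1.8984 in⁴
Total I = 6.9778 in⁴.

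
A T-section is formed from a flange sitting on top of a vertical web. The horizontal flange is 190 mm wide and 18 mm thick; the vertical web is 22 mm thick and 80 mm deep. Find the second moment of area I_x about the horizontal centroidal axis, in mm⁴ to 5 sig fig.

I_x ≈ 3.8210 × 10⁶ mm⁴

Decompose the section into non-overlapping parts with the origin at the bottom-left of its bounding rectangle.
Flange: 190 × 18, A = 3 420 mm², y = 89 mm, Ī = 92 340 mm⁴.
Web: 22 × 80, A = 1 760 mm², y = 40 mm, Ī = 938666.7 mm⁴.
Centroid: ȳ = ΣA·y / ΣA = 72.35135 mm.
Transfer each piece to the horizontal centroidal axis using Ī + A·d² with d = y − 72.35135:
  flange: d = 16.64865 mm → contributes +1 040 287 mm⁴
  web: d = -32.35135 mm → contributes +2 780 700 mm⁴
Total I = 3 820 987 mm⁴.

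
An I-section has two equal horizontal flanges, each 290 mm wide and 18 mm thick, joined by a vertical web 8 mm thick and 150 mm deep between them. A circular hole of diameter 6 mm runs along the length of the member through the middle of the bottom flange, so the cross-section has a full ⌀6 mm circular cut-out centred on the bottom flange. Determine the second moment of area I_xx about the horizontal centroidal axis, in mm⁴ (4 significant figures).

I_xx ≈ 7.600 × 10⁷ mm⁴

Decompose the section into non-overlapping parts with the origin at the bottom-left of its bounding rectangle.
Bottom flange: 290 × 18, A = 5 220 mm², y = 9 mm, Ī = 140 940 mm⁴.
Web: 8 × 150, A = 1 200 mm², y = 93 mm, Ī = 2 250 000 mm⁴.
Top flange: 290 × 18, A = 5 220 mm², y = 177 mm, Ī = 140 940 mm⁴.
Hole (subtracted): ⌀6, A = 28.2743 mm², y = 9 mm, Ī = 63.6173 mm⁴.
Centroid: ȳ = ΣA·y / ΣA = 93.2045 mm.
Transfer each piece to the horizontal centroidal axis using Ī + A·d² with d = y − 93.2045:
  bottom flange: d = -84.2045 mm → contributes +37 152 850 mm⁴
  web: d = -0.204538 mm → contributes +2 250 050 mm⁴
  top flange: d = 83.7955 mm → contributes +36 794 106 mm⁴
  hole: d = -84.2045 mm → contributes −200 540 mm⁴
Total I = 75 996 467 mm⁴.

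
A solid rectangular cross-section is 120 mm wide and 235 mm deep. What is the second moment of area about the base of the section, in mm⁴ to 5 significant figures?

I_base ≈ 5.1912 × 10⁸ mm⁴

The section: 120 × 235, A = 28 200 mm², y = 117.5 mm, Ī = 129 778 750 mm⁴.
Transfer it to a horizontal axis along the bottom face using Ī + A·d² with d = y − 0:
  the section: d = 117.5 mm → contributes +519 115 000 mm⁴
Total I = 519 115 000 mm⁴.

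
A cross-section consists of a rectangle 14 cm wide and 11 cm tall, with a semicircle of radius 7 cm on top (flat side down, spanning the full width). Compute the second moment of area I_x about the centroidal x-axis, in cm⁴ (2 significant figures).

Decompose the section into non-overlapping parts with the origin at the bottom-left of its bounding rectangle.
Rectangular body: 14 × 11, A = 154 cm², y = 5.5 cm, Ī = 1 553 cm⁴.
Semicircular cap: semicircle r = 7, A = 76.97 cm², y = 13.97 cm, Ī = 263.5 cm⁴.
Centroid: ȳ = ΣA·y / ΣA = 8.323 cm.
Transfer each piece to the centroidal x-axis using Ī + A·d² with d = y − 8.323:
  rectangular body: d = -2.823 cm → contributes +2 780 cm⁴
  semicircular cap: d = 5.648 cm → contributes +2 719 cm⁴
Total I = 5 499 cm⁴.

I_x ≈ 5500 cm⁴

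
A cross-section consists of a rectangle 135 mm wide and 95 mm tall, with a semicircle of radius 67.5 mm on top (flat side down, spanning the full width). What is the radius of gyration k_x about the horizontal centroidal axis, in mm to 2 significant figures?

k_x ≈ 44 mm

Treat the section as a set of non-overlapping primitives; coordinates are from the bounding-box lower-left.
Rectangular body: 135 × 95, A = 12 825 mm², y = 47.5 mm, Ī = 9 645 469 mm⁴.
Semicircular cap: semicircle r = 67.5, A = 7 157 mm², y = 123.6 mm, Ī = 2 278 490 mm⁴.
Centroid: ȳ = ΣA·y / ΣA = 74.77 mm.
Transfer each piece to the horizontal centroidal axis using Ī + A·d² with d = y − 74.77:
  rectangular body: d = -27.27 mm → contributes +19 185 562 mm⁴
  semicircular cap: d = 48.87 mm → contributes +19 374 021 mm⁴
Total I = 38 559 583 mm⁴.
Radius of gyration: k = √(I/A) = √(38 559 583 / 19 982) = 43.93 mm.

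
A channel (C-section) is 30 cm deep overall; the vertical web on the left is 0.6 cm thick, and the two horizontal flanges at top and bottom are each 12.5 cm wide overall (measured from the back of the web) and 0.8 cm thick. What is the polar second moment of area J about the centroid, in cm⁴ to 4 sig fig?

J ≈ 5996 cm⁴

Decompose the section into non-overlapping parts with the origin at the bottom-left of its bounding rectangle.
Web: 0.6 × 30, A = 18 cm², y = 15 cm, Ī = 1 350 cm⁴.
Top flange (beyond web): 11.9 × 0.8, A = 9.52 cm², y = 29.6 cm, Ī = 0.507733 cm⁴.
Bottom flange (beyond web): 11.9 × 0.8, A = 9.52 cm², y = 0.4 cm, Ī = 0.507733 cm⁴.
By symmetry the centroid is at mid-height, ȳ = 15 cm.
Transfer each piece to the centroidal x-axis using Ī + A·d² with d = y − 15:
  web: d = 0 cm → contributes +1 350 cm⁴
  top flange (beyond web): d = 14.6 cm → contributes +2029.79 cm⁴
  bottom flange (beyond web): d = -14.6 cm → contributes +2029.79 cm⁴
Total I = 5409.58 cm⁴.
For the y-axis: x̄ = 3.51274 cm.
Repeating about the centroidal y-axis gives I_y = 586.661 cm⁴.
Polar second moment: J = I_x + I_y = 5996.24 cm⁴.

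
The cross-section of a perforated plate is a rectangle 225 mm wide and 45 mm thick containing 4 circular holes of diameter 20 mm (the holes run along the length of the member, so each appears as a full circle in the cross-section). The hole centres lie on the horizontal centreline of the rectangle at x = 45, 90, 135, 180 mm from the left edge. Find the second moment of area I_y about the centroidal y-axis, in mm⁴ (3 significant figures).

Treat the section as a set of non-overlapping primitives; coordinates are from the bounding-box lower-left.
Plate: 225 × 45, A = 10 125 mm², x = 112.5 mm, Ī = 42 714 844 mm⁴.
Hole 1 (subtracted): ⌀20, A = 314.16 mm², x = 45 mm, Ī = 7 854 mm⁴.
Hole 2 (subtracted): ⌀20, A = 314.16 mm², x = 90 mm, Ī = 7 854 mm⁴.
Hole 3 (subtracted): ⌀20, A = 314.16 mm², x = 135 mm, Ī = 7 854 mm⁴.
Hole 4 (subtracted): ⌀20, A = 314.16 mm², x = 180 mm, Ī = 7 854 mm⁴.
By symmetry the centroid is at mid-width, x̄ = 112.5 mm.
Transfer each piece to the centroidal y-axis using Ī + A·d² with d = x − 112.5:
  plate: d = 0 mm → contributes +42 714 844 mm⁴
  hole 1: d = -67.5 mm → contributes −1 439 242 mm⁴
  hole 2: d = -22.5 mm → contributes −166 897 mm⁴
  hole 3: d = 22.5 mm → contributes −166 897 mm⁴
  hole 4: d = 67.5 mm → contributes −1 439 242 mm⁴
Total I = 39 502 565 mm⁴.

I_y ≈ 3.95 × 10⁷ mm⁴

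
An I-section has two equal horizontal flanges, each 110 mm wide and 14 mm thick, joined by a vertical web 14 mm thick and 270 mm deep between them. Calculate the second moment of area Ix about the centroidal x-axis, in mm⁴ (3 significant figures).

Ix ≈ 8.51 × 10⁷ mm⁴

Treat the section as a set of non-overlapping primitives; coordinates are from the bounding-box lower-left.
Bottom flange: 110 × 14, A = 1 540 mm², y = 7 mm, Ī = 25 153 mm⁴.
Web: 14 × 270, A = 3 780 mm², y = 149 mm, Ī = 22 963 500 mm⁴.
Top flange: 110 × 14, A = 1 540 mm², y = 291 mm, Ī = 25 153 mm⁴.
By symmetry the centroid is at mid-height, ȳ = 149 mm.
Transfer each piece to the centroidal x-axis using Ī + A·d² with d = y − 149:
  bottom flange: d = -142 mm → contributes +31 077 713 mm⁴
  web: d = 0 mm → contributes +22 963 500 mm⁴
  top flange: d = 142 mm → contributes +31 077 713 mm⁴
Total I = 85 118 927 mm⁴.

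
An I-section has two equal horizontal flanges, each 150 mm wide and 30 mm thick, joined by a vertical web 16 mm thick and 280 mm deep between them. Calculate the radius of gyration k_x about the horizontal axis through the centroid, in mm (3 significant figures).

k_x ≈ 135 mm

Split into non-overlapping primitives; take the origin at the lower-left of the bounding box.
Bottom flange: 150 × 30, A = 4 500 mm², y = 15 mm, Ī = 337 500 mm⁴.
Web: 16 × 280, A = 4 480 mm², y = 170 mm, Ī = 29 269 333 mm⁴.
Top flange: 150 × 30, A = 4 500 mm², y = 325 mm, Ī = 337 500 mm⁴.
By symmetry the centroid is at mid-height, ȳ = 170 mm.
Transfer each piece to the horizontal axis through the centroid using Ī + A·d² with d = y − 170:
  bottom flange: d = -155 mm → contributes +108 450 000 mm⁴
  web: d = 0 mm → contributes +29 269 333 mm⁴
  top flange: d = 155 mm → contributes +108 450 000 mm⁴
Total I = 246 169 333 mm⁴.
Radius of gyration: k = √(I/A) = √(246 169 333 / 13 480) = 135.14 mm.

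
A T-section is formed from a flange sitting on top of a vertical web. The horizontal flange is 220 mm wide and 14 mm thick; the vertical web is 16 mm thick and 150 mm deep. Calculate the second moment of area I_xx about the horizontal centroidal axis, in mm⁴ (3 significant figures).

Decompose the section into non-overlapping parts with the origin at the bottom-left of its bounding rectangle.
Flange: 220 × 14, A = 3 080 mm², y = 157 mm, Ī = 50 307 mm⁴.
Web: 16 × 150, A = 2 400 mm², y = 75 mm, Ī = 4 500 000 mm⁴.
Centroid: ȳ = ΣA·y / ΣA = 121.09 mm.
Transfer each piece to the horizontal centroidal axis using Ī + A·d² with d = y − 121.09:
  flange: d = 35.912 mm → contributes +4 022 586 mm⁴
  web: d = -46.088 mm → contributes +9 597 759 mm⁴
Total I = 13 620 345 mm⁴.

I_xx ≈ 1.36 × 10⁷ mm⁴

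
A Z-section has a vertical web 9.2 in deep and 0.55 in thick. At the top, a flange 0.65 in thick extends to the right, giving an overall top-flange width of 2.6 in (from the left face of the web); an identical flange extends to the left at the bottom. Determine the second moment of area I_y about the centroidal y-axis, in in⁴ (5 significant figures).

Split into non-overlapping primitives; take the origin at the lower-left of the bounding box.
Web: 0.55 × 9.2, A = 5.06 in², x = 2.325 in, Ī = 0.1275542 in⁴.
Top flange (beyond web): 2.05 × 0.65, A = 1.3325 in², x = 3.625 in, Ī = 0.4666526 in⁴.
Bottom flange (beyond web): 2.05 × 0.65, A = 1.3325 in², x = 1.025 in, Ī = 0.4666526 in⁴.
Centroid: x̄ = ΣA·x / ΣA = 2.325 in.
Transfer each piece to the centroidal y-axis using Ī + A·d² with d = x − 2.325:
  web: d = 0 in → contributes +0.1275542 in⁴
  top flange (beyond web): d = 1.3 in → contributes +2.718578 in⁴
  bottom flange (beyond web): d = -1.3 in → contributes +2.718578 in⁴
Total I = 5.564709 in⁴.

I_y ≈ 5.5647 in⁴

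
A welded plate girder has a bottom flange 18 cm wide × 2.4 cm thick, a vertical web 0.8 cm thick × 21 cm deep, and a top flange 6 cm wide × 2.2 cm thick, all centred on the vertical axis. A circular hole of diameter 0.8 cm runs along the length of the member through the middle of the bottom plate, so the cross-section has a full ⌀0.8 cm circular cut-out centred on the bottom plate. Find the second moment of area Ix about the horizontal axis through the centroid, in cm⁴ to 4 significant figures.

Ix ≈ 6614 cm⁴

Treat the section as a set of non-overlapping primitives; coordinates are from the bounding-box lower-left.
Bottom plate: 18 × 2.4, A = 43.2 cm², y = 1.2 cm, Ī = 20.736 cm⁴.
Web plate: 0.8 × 21, A = 16.8 cm², y = 12.9 cm, Ī = 617.4 cm⁴.
Top plate: 6 × 2.2, A = 13.2 cm², y = 24.5 cm, Ī = 5.324 cm⁴.
Hole (subtracted): ⌀0.8, A = 0.502655 cm², y = 1.2 cm, Ī = 0.0201062 cm⁴.
Centroid: ȳ = ΣA·y / ΣA = 8.1345 cm.
Transfer each piece to the horizontal axis through the centroid using Ī + A·d² with d = y − 8.1345:
  bottom plate: d = -6.9345 cm → contributes +2098.11 cm⁴
  web plate: d = 4.7655 cm → contributes +998.927 cm⁴
  top plate: d = 16.3655 cm → contributes +3540.67 cm⁴
  hole: d = -6.9345 cm → contributes −24.1914 cm⁴
Total I = 6613.52 cm⁴.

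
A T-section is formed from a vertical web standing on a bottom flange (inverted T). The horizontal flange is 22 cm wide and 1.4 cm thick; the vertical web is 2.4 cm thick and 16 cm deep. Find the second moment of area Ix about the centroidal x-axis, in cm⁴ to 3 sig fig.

Break the section into simple shapes (no overlaps), measuring from the bottom-left corner of the bounding box.
Flange: 22 × 1.4, A = 30.8 cm², y = 0.7 cm, Ī = 5.0307 cm⁴.
Web: 2.4 × 16, A = 38.4 cm², y = 9.4 cm, Ī = 819.2 cm⁴.
Centroid: ȳ = ΣA·y / ΣA = 5.5277 cm.
Transfer each piece to the centroidal x-axis using Ī + A·d² with d = y − 5.5277:
  flange: d = -4.8277 cm → contributes +722.89 cm⁴
  web: d = 3.8723 cm → contributes +1 395 cm⁴
Total I = 2117.9 cm⁴.

Ix ≈ 2120 cm⁴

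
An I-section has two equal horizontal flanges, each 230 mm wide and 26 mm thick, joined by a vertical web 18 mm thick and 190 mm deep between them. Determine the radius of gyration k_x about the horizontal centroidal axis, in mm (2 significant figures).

k_x ≈ 99 mm

Break the section into simple shapes (no overlaps), measuring from the bottom-left corner of the bounding box.
Bottom flange: 230 × 26, A = 5 980 mm², y = 13 mm, Ī = 336 873 mm⁴.
Web: 18 × 190, A = 3 420 mm², y = 121 mm, Ī = 10 288 500 mm⁴.
Top flange: 230 × 26, A = 5 980 mm², y = 229 mm, Ī = 336 873 mm⁴.
By symmetry the centroid is at mid-height, ȳ = 121 mm.
Transfer each piece to the horizontal centroidal axis using Ī + A·d² with d = y − 121:
  bottom flange: d = -108 mm → contributes +70 087 593 mm⁴
  web: d = 0 mm → contributes +10 288 500 mm⁴
  top flange: d = 108 mm → contributes +70 087 593 mm⁴
Total I = 150 463 687 mm⁴.
Radius of gyration: k = √(I/A) = √(150 463 687 / 15 380) = 98.91 mm.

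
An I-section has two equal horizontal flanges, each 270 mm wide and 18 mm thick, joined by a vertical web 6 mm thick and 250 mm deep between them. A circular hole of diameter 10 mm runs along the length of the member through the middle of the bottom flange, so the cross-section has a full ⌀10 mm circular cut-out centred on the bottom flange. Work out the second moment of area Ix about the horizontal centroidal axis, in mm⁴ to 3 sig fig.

Ix ≈ 1.81 × 10⁸ mm⁴

Split into non-overlapping primitives; take the origin at the lower-left of the bounding box.
Bottom flange: 270 × 18, A = 4 860 mm², y = 9 mm, Ī = 131 220 mm⁴.
Web: 6 × 250, A = 1 500 mm², y = 143 mm, Ī = 7 812 500 mm⁴.
Top flange: 270 × 18, A = 4 860 mm², y = 277 mm, Ī = 131 220 mm⁴.
Hole (subtracted): ⌀10, A = 78.54 mm², y = 9 mm, Ī = 490.87 mm⁴.
Centroid: ȳ = ΣA·y / ΣA = 143.94 mm.
Transfer each piece to the horizontal centroidal axis using Ī + A·d² with d = y − 143.94:
  bottom flange: d = -134.94 mm → contributes +88 632 052 mm⁴
  web: d = -0.94461 mm → contributes +7 813 838 mm⁴
  top flange: d = 133.06 mm → contributes +86 171 381 mm⁴
  hole: d = -134.94 mm → contributes −1 430 705 mm⁴
Total I = 181 186 567 mm⁴.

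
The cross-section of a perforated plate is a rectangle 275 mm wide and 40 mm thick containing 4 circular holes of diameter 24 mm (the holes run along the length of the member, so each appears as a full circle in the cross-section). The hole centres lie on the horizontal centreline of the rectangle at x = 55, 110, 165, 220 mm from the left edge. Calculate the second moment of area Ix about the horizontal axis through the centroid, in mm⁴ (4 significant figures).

Split into non-overlapping primitives; take the origin at the lower-left of the bounding box.
Plate: 275 × 40, A = 11 000 mm², y = 20 mm, Ī = 1 466 667 mm⁴.
Hole 1 (subtracted): ⌀24, A = 452.389 mm², y = 20 mm, Ī = 16 286 mm⁴.
Hole 2 (subtracted): ⌀24, A = 452.389 mm², y = 20 mm, Ī = 16 286 mm⁴.
Hole 3 (subtracted): ⌀24, A = 452.389 mm², y = 20 mm, Ī = 16 286 mm⁴.
Hole 4 (subtracted): ⌀24, A = 452.389 mm², y = 20 mm, Ī = 16 286 mm⁴.
By symmetry the centroid is at mid-height, ȳ = 20 mm.
All pieces are centred on the horizontal axis through the centroid, so I = ΣĪ (holes subtracted) = 1 401 523 mm⁴.

Ix ≈ 1.402 × 10⁶ mm⁴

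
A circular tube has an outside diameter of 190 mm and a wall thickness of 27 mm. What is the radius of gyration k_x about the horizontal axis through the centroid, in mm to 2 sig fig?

k_x ≈ 58 mm

Decompose the section into non-overlapping parts with the origin at the bottom-left of its bounding rectangle.
Outer circle: ⌀190, A = 28 353 mm², y = 95 mm, Ī = 63 971 171 mm⁴.
Bore (subtracted): ⌀136, A = 14 527 mm², y = 95 mm, Ī = 16 792 893 mm⁴.
By symmetry the centroid is at mid-height, ȳ = 95 mm.
All pieces are centred on the horizontal axis through the centroid, so I = ΣĪ (holes subtracted) = 47 178 278 mm⁴.
Radius of gyration: k = √(I/A) = √(47 178 278 / 13 826) = 58.41 mm.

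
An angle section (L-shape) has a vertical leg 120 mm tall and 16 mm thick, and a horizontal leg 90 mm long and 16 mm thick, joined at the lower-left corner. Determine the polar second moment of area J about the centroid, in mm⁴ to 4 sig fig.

J ≈ 6.374 × 10⁶ mm⁴

Treat the section as a set of non-overlapping primitives; coordinates are from the bounding-box lower-left.
Vertical leg: 16 × 120, A = 1 920 mm², y = 60 mm, Ī = 2 304 000 mm⁴.
Horizontal leg (remainder): 74 × 16, A = 1 184 mm², y = 8 mm, Ī = 25258.7 mm⁴.
Centroid: ȳ = ΣA·y / ΣA = 40.1649 mm.
Transfer each piece to the centroidal x-axis using Ī + A·d² with d = y − 40.1649:
  vertical leg: d = 19.8351 mm → contributes +3 059 384 mm⁴
  horizontal leg (remainder): d = -32.1649 mm → contributes +1 250 206 mm⁴
Total I = 4 309 590 mm⁴.
For the y-axis: x̄ = 25.1649 mm.
Repeating about the centroidal y-axis gives I_y = 2 064 310 mm⁴.
Polar second moment: J = I_x + I_y = 6 373 900 mm⁴.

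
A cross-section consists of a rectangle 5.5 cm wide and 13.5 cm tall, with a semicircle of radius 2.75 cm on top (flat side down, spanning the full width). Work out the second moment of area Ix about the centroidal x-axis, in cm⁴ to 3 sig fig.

Ix ≈ 1780 cm⁴

Treat the section as a set of non-overlapping primitives; coordinates are from the bounding-box lower-left.
Rectangular body: 5.5 × 13.5, A = 74.25 cm², y = 6.75 cm, Ī = 1127.7 cm⁴.
Semicircular cap: semicircle r = 2.75, A = 11.879 cm², y = 14.667 cm, Ī = 6.2772 cm⁴.
Centroid: ȳ = ΣA·y / ΣA = 7.842 cm.
Transfer each piece to the centroidal x-axis using Ī + A·d² with d = y − 7.842:
  rectangular body: d = -1.092 cm → contributes +1216.2 cm⁴
  semicircular cap: d = 6.8252 cm → contributes +559.65 cm⁴
Total I = 1775.8 cm⁴.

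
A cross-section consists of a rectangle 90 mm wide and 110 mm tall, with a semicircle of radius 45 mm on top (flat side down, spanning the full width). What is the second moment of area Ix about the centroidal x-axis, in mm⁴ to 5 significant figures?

Break the section into simple shapes (no overlaps), measuring from the bottom-left corner of the bounding box.
Rectangular body: 90 × 110, A = 9 900 mm², y = 55 mm, Ī = 9 982 500 mm⁴.
Semicircular cap: semicircle r = 45, A = 3180.863 mm², y = 129.0986 mm, Ī = 450072.1 mm⁴.
Centroid: ȳ = ΣA·y / ΣA = 73.01849 mm.
Transfer each piece to the centroidal x-axis using Ī + A·d² with d = y − 73.01849:
  rectangular body: d = -18.01849 mm → contributes +13 196 695 mm⁴
  semicircular cap: d = 56.0801 mm → contributes +10 453 813 mm⁴
Total I = 23 650 508 mm⁴.

Ix ≈ 2.3651 × 10⁷ mm⁴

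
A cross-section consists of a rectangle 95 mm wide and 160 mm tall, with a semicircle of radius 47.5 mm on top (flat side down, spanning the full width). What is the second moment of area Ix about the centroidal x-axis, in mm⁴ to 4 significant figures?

Ix ≈ 6.182 × 10⁷ mm⁴

Decompose the section into non-overlapping parts with the origin at the bottom-left of its bounding rectangle.
Rectangular body: 95 × 160, A = 15 200 mm², y = 80 mm, Ī = 32 426 667 mm⁴.
Semicircular cap: semicircle r = 47.5, A = 3544.11 mm², y = 180.16 mm, Ī = 558 736 mm⁴.
Centroid: ȳ = ΣA·y / ΣA = 98.938 mm.
Transfer each piece to the centroidal x-axis using Ī + A·d² with d = y − 98.938:
  rectangular body: d = -18.938 mm → contributes +37 878 136 mm⁴
  semicircular cap: d = 81.2216 mm → contributes +23 939 034 mm⁴
Total I = 61 817 170 mm⁴.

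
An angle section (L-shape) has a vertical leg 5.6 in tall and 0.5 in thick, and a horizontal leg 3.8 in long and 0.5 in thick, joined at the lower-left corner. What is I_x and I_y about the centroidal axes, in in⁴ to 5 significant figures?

Treat the section as a set of non-overlapping primitives; coordinates are from the bounding-box lower-left.
Vertical leg: 0.5 × 5.6, A = 2.8 in², y = 2.8 in, Ī = 7.317333 in⁴.
Horizontal leg (remainder): 3.3 × 0.5, A = 1.65 in², y = 0.25 in, Ī = 0.034375 in⁴.
Centroid: ȳ = ΣA·y / ΣA = 1.854494 in.
Transfer each piece to the centroidal x-axis using Ī + A·d² with d = y − 1.854494:
  vertical leg: d = 0.9455056 in → contributes +9.82048 in⁴
  horizontal leg (remainder): d = -1.604494 in → contributes +4.282139 in⁴
Total I = 14.10262 in⁴.
For the y-axis: x̄ = 0.9544944 in.
Repeating about the centroidal y-axis gives I_y = 5.303618 in⁴.

I_x ≈ 14.103 in⁴, I_y ≈ 5.3036 in⁴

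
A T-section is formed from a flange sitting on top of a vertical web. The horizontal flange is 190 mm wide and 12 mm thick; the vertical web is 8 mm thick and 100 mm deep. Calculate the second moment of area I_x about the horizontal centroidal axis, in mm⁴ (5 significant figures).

I_x ≈ 2.5512 × 10⁶ mm⁴

Break the section into simple shapes (no overlaps), measuring from the bottom-left corner of the bounding box.
Flange: 190 × 12, A = 2 280 mm², y = 106 mm, Ī = 27 360 mm⁴.
Web: 8 × 100, A = 800 mm², y = 50 mm, Ī = 666666.7 mm⁴.
Centroid: ȳ = ΣA·y / ΣA = 91.45455 mm.
Transfer each piece to the horizontal centroidal axis using Ī + A·d² with d = y − 91.45455:
  flange: d = 14.54545 mm → contributes +509740.2 mm⁴
  web: d = -41.45455 mm → contributes +2 041 450 mm⁴
Total I = 2 551 190 mm⁴.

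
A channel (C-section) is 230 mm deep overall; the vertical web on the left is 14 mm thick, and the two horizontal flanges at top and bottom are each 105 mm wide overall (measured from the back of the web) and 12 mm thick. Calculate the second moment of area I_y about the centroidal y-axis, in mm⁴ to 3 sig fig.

Treat the section as a set of non-overlapping primitives; coordinates are from the bounding-box lower-left.
Web: 14 × 230, A = 3 220 mm², x = 7 mm, Ī = 52 593 mm⁴.
Top flange (beyond web): 91 × 12, A = 1 092 mm², x = 59.5 mm, Ī = 753 571 mm⁴.
Bottom flange (beyond web): 91 × 12, A = 1 092 mm², x = 59.5 mm, Ī = 753 571 mm⁴.
Centroid: x̄ = ΣA·x / ΣA = 28.218 mm.
Transfer each piece to the centroidal y-axis using Ī + A·d² with d = x − 28.218:
  web: d = -21.218 mm → contributes +1 502 196 mm⁴
  top flange (beyond web): d = 31.282 mm → contributes +1 822 189 mm⁴
  bottom flange (beyond web): d = 31.282 mm → contributes +1 822 189 mm⁴
Total I = 5 146 573 mm⁴.

I_y ≈ 5.15 × 10⁶ mm⁴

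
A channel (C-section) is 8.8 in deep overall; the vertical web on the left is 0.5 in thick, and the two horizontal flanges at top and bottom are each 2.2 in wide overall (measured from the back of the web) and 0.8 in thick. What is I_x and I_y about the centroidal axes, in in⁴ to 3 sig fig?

I_x ≈ 72.1 in⁴, I_y ≈ 2.78 in⁴

Treat the section as a set of non-overlapping primitives; coordinates are from the bounding-box lower-left.
Web: 0.5 × 8.8, A = 4.4 in², y = 4.4 in, Ī = 28.395 in⁴.
Top flange (beyond web): 1.7 × 0.8, A = 1.36 in², y = 8.4 in, Ī = 0.072533 in⁴.
Bottom flange (beyond web): 1.7 × 0.8, A = 1.36 in², y = 0.4 in, Ī = 0.072533 in⁴.
By symmetry the centroid is at mid-height, ȳ = 4.4 in.
Transfer each piece to the centroidal x-axis using Ī + A·d² with d = y − 4.4:
  web: d = 0 in → contributes +28.395 in⁴
  top flange (beyond web): d = 4 in → contributes +21.833 in⁴
  bottom flange (beyond web): d = -4 in → contributes +21.833 in⁴
Total I = 72.06 in⁴.
For the y-axis: x̄ = 0.67022 in.
Repeating about the centroidal y-axis gives I_y = 2.7806 in⁴.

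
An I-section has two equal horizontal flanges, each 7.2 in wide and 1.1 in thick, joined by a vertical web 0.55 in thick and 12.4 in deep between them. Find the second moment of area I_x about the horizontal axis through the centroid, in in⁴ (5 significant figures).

I_x ≈ 810.69 in⁴

Treat the section as a set of non-overlapping primitives; coordinates are from the bounding-box lower-left.
Bottom flange: 7.2 × 1.1, A = 7.92 in², y = 0.55 in, Ī = 0.7986 in⁴.
Web: 0.55 × 12.4, A = 6.82 in², y = 7.3 in, Ī = 87.38693 in⁴.
Top flange: 7.2 × 1.1, A = 7.92 in², y = 14.05 in, Ī = 0.7986 in⁴.
By symmetry the centroid is at mid-height, ȳ = 7.3 in.
Transfer each piece to the horizontal axis through the centroid using Ī + A·d² with d = y − 7.3:
  bottom flange: d = -6.75 in → contributes +361.6536 in⁴
  web: d = 0 in → contributes +87.38693 in⁴
  top flange: d = 6.75 in → contributes +361.6536 in⁴
Total I = 810.6941 in⁴.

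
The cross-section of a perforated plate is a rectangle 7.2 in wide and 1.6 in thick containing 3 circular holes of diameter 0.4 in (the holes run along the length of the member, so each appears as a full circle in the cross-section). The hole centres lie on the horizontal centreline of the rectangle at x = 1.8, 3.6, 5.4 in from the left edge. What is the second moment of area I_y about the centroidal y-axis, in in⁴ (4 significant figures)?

I_y ≈ 48.95 in⁴

Treat the section as a set of non-overlapping primitives; coordinates are from the bounding-box lower-left.
Plate: 7.2 × 1.6, A = 11.52 in², x = 3.6 in, Ī = 49.7664 in⁴.
Hole 1 (subtracted): ⌀0.4, A = 0.125664 in², x = 1.8 in, Ī = 0.00125664 in⁴.
Hole 2 (subtracted): ⌀0.4, A = 0.125664 in², x = 3.6 in, Ī = 0.00125664 in⁴.
Hole 3 (subtracted): ⌀0.4, A = 0.125664 in², x = 5.4 in, Ī = 0.00125664 in⁴.
By symmetry the centroid is at mid-width, x̄ = 3.6 in.
Transfer each piece to the centroidal y-axis using Ī + A·d² with d = x − 3.6:
  plate: d = 0 in → contributes +49.7664 in⁴
  hole 1: d = -1.8 in → contributes −0.408407 in⁴
  hole 2: d = 0 in → contributes −0.00125664 in⁴
  hole 3: d = 1.8 in → contributes −0.408407 in⁴
Total I = 48.9483 in⁴.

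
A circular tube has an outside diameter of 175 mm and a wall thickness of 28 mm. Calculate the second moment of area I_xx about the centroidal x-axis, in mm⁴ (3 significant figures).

Break the section into simple shapes (no overlaps), measuring from the bottom-left corner of the bounding box.
Outer circle: ⌀175, A = 24 053 mm², y = 87.5 mm, Ī = 46 038 598 mm⁴.
Bore (subtracted): ⌀119, A = 11 122 mm², y = 87.5 mm, Ī = 9 843 686 mm⁴.
By symmetry the centroid is at mid-height, ȳ = 87.5 mm.
All pieces are centred on the centroidal x-axis, so I = ΣĪ (holes subtracted) = 36 194 913 mm⁴.

I_xx ≈ 3.62 × 10⁷ mm⁴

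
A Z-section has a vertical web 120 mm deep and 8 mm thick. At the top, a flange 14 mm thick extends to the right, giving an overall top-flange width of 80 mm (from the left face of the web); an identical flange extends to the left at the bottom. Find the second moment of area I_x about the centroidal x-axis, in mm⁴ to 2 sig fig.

Treat the section as a set of non-overlapping primitives; coordinates are from the bounding-box lower-left.
Web: 8 × 120, A = 960 mm², y = 60 mm, Ī = 1 152 000 mm⁴.
Top flange (beyond web): 72 × 14, A = 1 008 mm², y = 113 mm, Ī = 16 464 mm⁴.
Bottom flange (beyond web): 72 × 14, A = 1 008 mm², y = 7 mm, Ī = 16 464 mm⁴.
Centroid: ȳ = ΣA·y / ΣA = 60 mm.
Transfer each piece to the centroidal x-axis using Ī + A·d² with d = y − 60:
  web: d = 0 mm → contributes +1 152 000 mm⁴
  top flange (beyond web): d = 53 mm → contributes +2 847 936 mm⁴
  bottom flange (beyond web): d = -53 mm → contributes +2 847 936 mm⁴
Total I = 6 847 872 mm⁴.

I_x ≈ 6.8 × 10⁶ mm⁴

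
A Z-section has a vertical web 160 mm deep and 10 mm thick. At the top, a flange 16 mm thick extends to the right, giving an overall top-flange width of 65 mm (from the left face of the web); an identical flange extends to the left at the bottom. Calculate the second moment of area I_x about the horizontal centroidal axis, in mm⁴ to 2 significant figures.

I_x ≈ 1.3 × 10⁷ mm⁴

Split into non-overlapping primitives; take the origin at the lower-left of the bounding box.
Web: 10 × 160, A = 1 600 mm², y = 80 mm, Ī = 3 413 333 mm⁴.
Top flange (beyond web): 55 × 16, A = 880 mm², y = 152 mm, Ī = 18 773 mm⁴.
Bottom flange (beyond web): 55 × 16, A = 880 mm², y = 8 mm, Ī = 18 773 mm⁴.
Centroid: ȳ = ΣA·y / ΣA = 80 mm.
Transfer each piece to the horizontal centroidal axis using Ī + A·d² with d = y − 80:
  web: d = 0 mm → contributes +3 413 333 mm⁴
  top flange (beyond web): d = 72 mm → contributes +4 580 693 mm⁴
  bottom flange (beyond web): d = -72 mm → contributes +4 580 693 mm⁴
Total I = 12 574 720 mm⁴.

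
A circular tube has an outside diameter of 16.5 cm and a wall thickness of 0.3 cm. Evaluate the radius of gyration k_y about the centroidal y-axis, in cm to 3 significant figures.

Treat the section as a set of non-overlapping primitives; coordinates are from the bounding-box lower-left.
Outer circle: ⌀16.5, A = 213.82 cm², x = 8.25 cm, Ī = 3638.4 cm⁴.
Bore (subtracted): ⌀15.9, A = 198.56 cm², x = 8.25 cm, Ī = 3137.3 cm⁴.
By symmetry the centroid is at mid-width, x̄ = 8.25 cm.
All pieces are centred on the centroidal y-axis, so I = ΣĪ (holes subtracted) = 501.04 cm⁴.
Radius of gyration: k = √(I/A) = √(501.04 / 15.268) = 5.7285 cm.

k_y ≈ 5.73 cm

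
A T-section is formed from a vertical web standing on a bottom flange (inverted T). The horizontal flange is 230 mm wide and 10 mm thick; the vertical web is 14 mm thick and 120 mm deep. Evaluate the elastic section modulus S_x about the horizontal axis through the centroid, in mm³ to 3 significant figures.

S_x ≈ 6.29 × 10⁴ mm³

Split into non-overlapping primitives; take the origin at the lower-left of the bounding box.
Flange: 230 × 10, A = 2 300 mm², y = 5 mm, Ī = 19 167 mm⁴.
Web: 14 × 120, A = 1 680 mm², y = 70 mm, Ī = 2 016 000 mm⁴.
Centroid: ȳ = ΣA·y / ΣA = 32.437 mm.
Transfer each piece to the horizontal axis through the centroid using Ī + A·d² with d = y − 32.437:
  flange: d = -27.437 mm → contributes +1 750 605 mm⁴
  web: d = 37.563 mm → contributes +4 386 421 mm⁴
Total I = 6 137 026 mm⁴.
Extreme fibre distance c = 97.563 mm; S = I/c = 62 903 mm³.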